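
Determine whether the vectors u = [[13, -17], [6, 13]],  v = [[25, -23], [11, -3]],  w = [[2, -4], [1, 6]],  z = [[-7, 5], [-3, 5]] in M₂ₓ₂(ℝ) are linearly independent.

Take coordinates with respect to the standard basis {E₁₁, E₁₂, E₂₁, E₂₂}.
Form the 4×4 matrix with these as columns; its determinant is 0.
A zero determinant means the columns are linearly dependent.

linearly dependent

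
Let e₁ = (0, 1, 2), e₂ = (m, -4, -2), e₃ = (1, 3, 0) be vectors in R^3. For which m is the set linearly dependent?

m = -1

The set is linearly dependent precisely when det[e₁; e₂; e₃] = 0.
Expanding, det = 6*m + 6.
Setting this to zero gives m = -1.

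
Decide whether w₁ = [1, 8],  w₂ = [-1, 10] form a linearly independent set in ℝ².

linearly independent

The matrix [w₁|w₂] has determinant 18.
A nonzero determinant means the columns are linearly independent.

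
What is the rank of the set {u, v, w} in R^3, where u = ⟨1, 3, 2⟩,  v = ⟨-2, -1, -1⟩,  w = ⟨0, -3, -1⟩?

Put the 3×3 matrix [u|v|w] into echelon form.
The echelon form has 3 nonzero rows, so the rank is 3.

3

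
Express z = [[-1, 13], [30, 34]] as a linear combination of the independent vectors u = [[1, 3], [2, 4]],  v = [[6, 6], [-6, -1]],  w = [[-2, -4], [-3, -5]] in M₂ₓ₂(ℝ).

z = 3u - 2v - 4w

Work in coordinates with respect to the standard basis {E₁₁, E₁₂, E₂₁, E₂₂}.
Set up the augmented matrix [u | v | w | z] and row-reduce.
Back-substitution yields (a₁, a₂, a₃) = (3, -2, -4).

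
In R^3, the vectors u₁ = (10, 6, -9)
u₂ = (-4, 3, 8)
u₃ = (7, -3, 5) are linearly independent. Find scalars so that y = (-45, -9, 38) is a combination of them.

Write y = c₁u₁ + … + c₃u₃ and equate components.
The system has the unique solution (c₁, c₂, c₃) = (-3, 2, -1).

y = -3u₁ + 2u₂ - u₃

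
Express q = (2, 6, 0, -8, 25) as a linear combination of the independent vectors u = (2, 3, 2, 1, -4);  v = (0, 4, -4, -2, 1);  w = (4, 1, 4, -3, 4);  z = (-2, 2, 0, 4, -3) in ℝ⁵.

q = -4u + 2v + 4w + 3z

Solve the system with u, v, w, z as columns and q as the right-hand side.
Row-reducing the augmented matrix gives the unique coefficients (c₁, …, c₄) = (-4, 2, 4, 3).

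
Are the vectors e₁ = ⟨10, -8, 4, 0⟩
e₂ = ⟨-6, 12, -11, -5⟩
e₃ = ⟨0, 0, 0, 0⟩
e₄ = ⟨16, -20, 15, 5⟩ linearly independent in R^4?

linearly dependent

One of the vectors is the zero vector, so the set is linearly dependent.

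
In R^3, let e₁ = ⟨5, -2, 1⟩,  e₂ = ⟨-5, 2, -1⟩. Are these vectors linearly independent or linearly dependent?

Row-reduce the matrix whose columns are e₁, e₂.
The reduction yields 1 nonzero row, so the rank is 1.
Since rank 1 < 2, the set is linearly dependent.
Indeed e₁ + e₂ = 0.

linearly dependent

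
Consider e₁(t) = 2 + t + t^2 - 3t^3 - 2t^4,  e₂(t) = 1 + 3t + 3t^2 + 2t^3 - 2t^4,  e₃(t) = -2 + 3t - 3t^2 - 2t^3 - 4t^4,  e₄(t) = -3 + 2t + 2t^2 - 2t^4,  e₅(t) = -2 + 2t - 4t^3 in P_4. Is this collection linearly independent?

Write each element as a coordinate vector in ℝ⁵ using {1, t, …, t^4}.
Row-reduce the matrix whose columns are e₁, e₂, e₃, e₄, e₅.
The reduction yields 5 nonzero rows, so the rank is 5.
Since rank = 5 (the number of vectors), the set is linearly independent.

linearly independent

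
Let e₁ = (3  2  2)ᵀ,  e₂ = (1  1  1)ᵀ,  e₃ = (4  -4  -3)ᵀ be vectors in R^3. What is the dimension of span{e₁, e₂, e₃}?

Apply Gaussian elimination to the matrix whose rows are e₁, e₂, e₃.
Reduction leaves 3 leading entries, giving rank 3.

dim = 3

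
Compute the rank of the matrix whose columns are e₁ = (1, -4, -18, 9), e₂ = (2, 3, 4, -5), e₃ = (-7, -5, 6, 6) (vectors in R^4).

Apply Gaussian elimination to the matrix whose rows are e₁, e₂, e₃.
There are 2 pivot columns, so rank = 2.

rank 2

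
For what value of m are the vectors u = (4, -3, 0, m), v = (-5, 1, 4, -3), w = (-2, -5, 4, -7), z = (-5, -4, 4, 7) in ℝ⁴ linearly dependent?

The vectors are dependent exactly when the determinant of the matrix with rows u, v, w, z vanishes.
Cofactor expansion gives det = 60*m + 920.
This vanishes exactly when m = -46/3.

m = -46/3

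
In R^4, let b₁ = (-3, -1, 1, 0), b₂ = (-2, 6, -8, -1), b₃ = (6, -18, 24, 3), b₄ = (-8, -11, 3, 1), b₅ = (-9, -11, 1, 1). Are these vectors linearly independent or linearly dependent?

linearly dependent

There are 5 vectors in a 4-dimensional space, so they cannot be linearly independent.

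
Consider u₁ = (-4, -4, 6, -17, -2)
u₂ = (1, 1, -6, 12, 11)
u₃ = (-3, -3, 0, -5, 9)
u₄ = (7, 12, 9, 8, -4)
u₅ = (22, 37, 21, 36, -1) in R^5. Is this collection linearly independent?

Form the 5×5 matrix with these as columns; its determinant is 0.
A zero determinant means the columns are linearly dependent.

linearly dependent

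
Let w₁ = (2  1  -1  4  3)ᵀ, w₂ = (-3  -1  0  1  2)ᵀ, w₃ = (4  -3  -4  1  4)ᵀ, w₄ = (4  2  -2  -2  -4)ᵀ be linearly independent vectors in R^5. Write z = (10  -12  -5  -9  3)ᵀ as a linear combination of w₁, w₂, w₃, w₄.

Since w₁, w₂, w₃, w₄ are independent, the coefficients expressing z are uniquely determined by a linear system.
Row-reducing the augmented matrix gives the unique coefficients (a₁, …, a₄) = (-3, -4, 3, -2).

z = -3w₁ - 4w₂ + 3w₃ - 2w₄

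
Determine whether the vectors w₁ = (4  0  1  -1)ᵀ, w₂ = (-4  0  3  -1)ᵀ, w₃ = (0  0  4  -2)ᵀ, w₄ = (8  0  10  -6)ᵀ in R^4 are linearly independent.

linearly dependent

Form the 4×4 matrix with these as columns; its determinant is 0.
A zero determinant means the columns are linearly dependent.
Indeed w₁ + w₂ - w₃ = 0.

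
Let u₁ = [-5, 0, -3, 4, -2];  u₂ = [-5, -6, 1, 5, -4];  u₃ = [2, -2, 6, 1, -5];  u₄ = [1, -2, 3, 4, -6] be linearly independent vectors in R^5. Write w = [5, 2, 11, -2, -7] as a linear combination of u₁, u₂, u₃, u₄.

w = u₁ - u₂ + 3u₃ - u₄

Since u₁, u₂, u₃, u₄ are independent, the coefficients expressing w are uniquely determined by a linear system.
Back-substitution yields (a₁, …, a₄) = (1, -1, 3, -1).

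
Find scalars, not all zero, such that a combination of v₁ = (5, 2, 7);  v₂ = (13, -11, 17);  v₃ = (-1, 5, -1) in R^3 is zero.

2v₁ - v₂ - 3v₃ = 0

Row-reduce the matrix with v₁, v₂, v₃ as columns; the null space gives the coefficients.
One solution (up to scaling) is (2, -1, -3).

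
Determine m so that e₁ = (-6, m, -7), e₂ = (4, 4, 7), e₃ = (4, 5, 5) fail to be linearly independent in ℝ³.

m = -31/4

Place the vectors as rows of a 3×3 matrix; dependence ⇔ determinant zero.
The determinant works out to 8*m + 62.
Setting this to zero gives m = -31/4.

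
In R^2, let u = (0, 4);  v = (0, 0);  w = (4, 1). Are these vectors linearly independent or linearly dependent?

There are 3 vectors in a 2-dimensional space, so they cannot be linearly independent.

linearly dependent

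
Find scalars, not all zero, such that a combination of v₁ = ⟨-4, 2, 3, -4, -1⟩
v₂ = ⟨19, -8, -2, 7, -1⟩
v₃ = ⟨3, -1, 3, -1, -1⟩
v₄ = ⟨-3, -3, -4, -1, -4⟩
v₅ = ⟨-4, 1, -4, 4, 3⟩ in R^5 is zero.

3v₁ + v₂ - v₃ + v₅ = 0

Set up α₁v₁ + … + α₅v₅ = 0 and solve the homogeneous system.
The free variable yields coefficients (3, 1, -1, 0, 1) (any nonzero multiple also works).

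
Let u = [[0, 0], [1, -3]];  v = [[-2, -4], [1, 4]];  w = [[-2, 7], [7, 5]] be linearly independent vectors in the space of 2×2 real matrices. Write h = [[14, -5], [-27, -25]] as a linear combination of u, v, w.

Identify each element with its coordinate vector in ℝ⁴ via {E₁₁, E₁₂, E₂₁, E₂₂}.
Since u, v, w are independent, the coefficients expressing h are uniquely determined by a linear system.
Row-reducing the augmented matrix gives the unique coefficients (c₁, c₂, c₃) = (-2, -4, -3).

h = -2u - 4v - 3w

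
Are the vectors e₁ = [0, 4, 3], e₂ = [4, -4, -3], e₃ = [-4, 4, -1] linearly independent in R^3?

Place the vectors as rows of a 3×3 matrix and reduce to echelon form.
The reduction yields 3 nonzero rows, so the rank is 3.
Since rank = 3 (the number of vectors), the set is linearly independent.

linearly independent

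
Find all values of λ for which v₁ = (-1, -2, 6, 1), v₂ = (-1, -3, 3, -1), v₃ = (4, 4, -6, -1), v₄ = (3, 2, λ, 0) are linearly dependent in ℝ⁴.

The vectors are dependent exactly when the determinant of the matrix with rows v₁, v₂, v₃, v₄ vanishes.
The determinant works out to -11*λ.
Setting this to zero gives λ = 0.

λ = 0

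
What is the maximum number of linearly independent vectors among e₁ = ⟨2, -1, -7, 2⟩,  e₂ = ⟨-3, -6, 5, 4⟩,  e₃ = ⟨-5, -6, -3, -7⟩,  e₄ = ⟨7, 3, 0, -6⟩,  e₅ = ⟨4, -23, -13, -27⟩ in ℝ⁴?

4

Row-reduce the 5×4 matrix with these as rows.
Exactly 4 pivots survive; hence the rank is 4.
(With 5 elements in a 4-dimensional space the rank is at most 4.)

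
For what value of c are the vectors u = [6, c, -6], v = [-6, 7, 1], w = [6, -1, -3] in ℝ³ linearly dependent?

c = 8

The vectors are dependent exactly when the determinant of the matrix with rows u, v, w vanishes.
The determinant works out to 96 - 12*c.
Setting this to zero gives c = 8.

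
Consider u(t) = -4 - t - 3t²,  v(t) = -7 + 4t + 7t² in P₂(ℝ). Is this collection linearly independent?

Write each element as a coordinate vector in ℝ³ using {1, t, t²}.
Row-reduce the matrix whose columns are u, v.
The reduction yields 2 nonzero rows, so the rank is 2.
Since rank = 2 (the number of vectors), the set is linearly independent.

linearly independent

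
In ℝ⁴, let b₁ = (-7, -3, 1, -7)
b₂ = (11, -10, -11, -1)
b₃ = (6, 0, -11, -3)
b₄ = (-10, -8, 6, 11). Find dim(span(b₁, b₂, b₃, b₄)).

dim = 4

Form the matrix with b₁, b₂, b₃, b₄ as columns and reduce.
Exactly 4 pivots survive; hence the rank is 4.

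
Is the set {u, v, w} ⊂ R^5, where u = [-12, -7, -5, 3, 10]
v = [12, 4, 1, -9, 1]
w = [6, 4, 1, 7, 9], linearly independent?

linearly independent

Place the vectors as rows of a 3×5 matrix and reduce to echelon form.
The reduction yields 3 nonzero rows, so the rank is 3.
Since rank = 3 (the number of vectors), the set is linearly independent.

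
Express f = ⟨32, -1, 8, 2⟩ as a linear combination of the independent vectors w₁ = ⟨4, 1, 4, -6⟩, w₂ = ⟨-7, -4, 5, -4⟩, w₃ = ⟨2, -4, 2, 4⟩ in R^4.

f = 3w₁ - 2w₂ + 3w₃

Solve the system with w₁, w₂, w₃ as columns and f as the right-hand side.
Row-reducing the augmented matrix gives the unique coefficients (c₁, c₂, c₃) = (3, -2, 3).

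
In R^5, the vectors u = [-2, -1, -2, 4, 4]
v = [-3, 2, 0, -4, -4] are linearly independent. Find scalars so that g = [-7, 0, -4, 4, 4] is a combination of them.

g = 2u + v

Write g = c₁u + c₂v and equate components.
Row-reducing the augmented matrix gives the unique coefficients (c₁, c₂) = (2, 1).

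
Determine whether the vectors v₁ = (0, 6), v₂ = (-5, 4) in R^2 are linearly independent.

linearly independent

The matrix [v₁|v₂] has determinant 30.
A nonzero determinant means the columns are linearly independent.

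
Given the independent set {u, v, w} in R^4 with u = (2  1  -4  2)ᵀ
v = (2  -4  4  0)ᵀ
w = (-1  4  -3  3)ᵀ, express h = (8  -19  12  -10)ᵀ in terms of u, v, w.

h = u + v - 4w

Solve the system with u, v, w as columns and h as the right-hand side.
Back-substitution yields (c₁, c₂, c₃) = (1, 1, -4).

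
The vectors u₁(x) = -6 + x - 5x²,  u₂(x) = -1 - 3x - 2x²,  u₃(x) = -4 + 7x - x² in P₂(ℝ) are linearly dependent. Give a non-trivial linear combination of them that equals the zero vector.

Write each element as a vector in ℝ³ using {1, x, x²}.
Set up α₁u₁ + … + α₃u₃ = 0 and solve the homogeneous system.
One solution (up to scaling) is (1, -2, -1).

u₁ - 2u₂ - u₃ = 0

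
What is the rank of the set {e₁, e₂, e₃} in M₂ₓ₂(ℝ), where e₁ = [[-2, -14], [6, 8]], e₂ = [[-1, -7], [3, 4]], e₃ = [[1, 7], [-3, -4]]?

Use coordinates relative to {E₁₁, E₁₂, E₂₁, E₂₂}.
Row-reduce the 3×4 matrix with these as rows.
The echelon form has 1 nonzero row, so the rank is 1.

rank 1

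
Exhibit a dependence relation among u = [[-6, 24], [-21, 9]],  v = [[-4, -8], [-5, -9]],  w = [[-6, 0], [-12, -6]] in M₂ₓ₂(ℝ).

u + 3v - 3w = 0

Take coordinates with respect to {E₁₁, E₁₂, E₂₁, E₂₂}.
Solve the homogeneous system with u, v, w as columns by row-reducing the coefficient matrix.
One solution (up to scaling) is (1, 3, -3).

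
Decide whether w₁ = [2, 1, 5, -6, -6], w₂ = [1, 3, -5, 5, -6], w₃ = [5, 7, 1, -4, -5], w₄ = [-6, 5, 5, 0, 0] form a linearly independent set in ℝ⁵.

linearly independent

Place the vectors as rows of a 4×5 matrix and reduce to echelon form.
The reduction yields 4 nonzero rows, so the rank is 4.
Since rank = 4 (the number of vectors), the set is linearly independent.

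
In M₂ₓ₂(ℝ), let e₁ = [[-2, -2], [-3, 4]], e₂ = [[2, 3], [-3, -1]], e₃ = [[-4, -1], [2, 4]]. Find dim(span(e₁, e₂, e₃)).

Use coordinates relative to {E₁₁, E₁₂, E₂₁, E₂₂}.
Apply Gaussian elimination to the matrix whose rows are e₁, e₂, e₃.
There are 3 pivot columns, so rank = 3.

dim = 3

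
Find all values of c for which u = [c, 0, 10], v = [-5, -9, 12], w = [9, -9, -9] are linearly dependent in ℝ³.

c = -20/3

Place the vectors as rows of a 3×3 matrix; dependence ⇔ determinant zero.
The determinant works out to 189*c + 1260.
Setting this to zero gives c = -20/3.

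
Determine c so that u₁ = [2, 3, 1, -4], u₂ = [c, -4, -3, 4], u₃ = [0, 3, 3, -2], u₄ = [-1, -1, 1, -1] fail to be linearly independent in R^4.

c = -12/11

Place the vectors as rows of a 4×4 matrix; dependence ⇔ determinant zero.
Expanding, det = 22*c + 24.
This vanishes exactly when c = -12/11.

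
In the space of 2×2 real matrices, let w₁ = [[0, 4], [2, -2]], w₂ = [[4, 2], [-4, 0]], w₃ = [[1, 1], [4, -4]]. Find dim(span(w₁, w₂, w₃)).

Pass to coordinate vectors with respect to the basis {E₁₁, E₁₂, E₂₁, E₂₂}.
Row-reduce the 3×4 matrix with these as rows.
The echelon form has 3 nonzero rows, so the rank is 3.

3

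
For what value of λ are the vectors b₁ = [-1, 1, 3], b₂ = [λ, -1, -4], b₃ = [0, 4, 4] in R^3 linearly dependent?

Place the vectors as rows of a 3×3 matrix; dependence ⇔ determinant zero.
Expanding, det = 8*λ - 12.
Solving 8*λ - 12 = 0 yields λ = 3/2.

λ = 3/2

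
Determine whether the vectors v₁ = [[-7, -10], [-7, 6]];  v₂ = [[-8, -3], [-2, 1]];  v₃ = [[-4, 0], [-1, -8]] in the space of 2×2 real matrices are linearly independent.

Take coordinates with respect to the standard basis {E₁₁, E₁₂, E₂₁, E₂₂}.
Row-reduce the matrix whose columns are v₁, v₂, v₃.
The reduction yields 3 nonzero rows, so the rank is 3.
Since rank = 3 (the number of vectors), the set is linearly independent.

linearly independent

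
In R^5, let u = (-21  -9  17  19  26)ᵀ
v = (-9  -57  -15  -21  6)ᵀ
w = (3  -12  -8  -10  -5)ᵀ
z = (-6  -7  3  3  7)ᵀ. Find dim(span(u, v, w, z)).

2

Form the matrix with u, v, w, z as columns and reduce.
Exactly 2 pivots survive; hence the rank is 2.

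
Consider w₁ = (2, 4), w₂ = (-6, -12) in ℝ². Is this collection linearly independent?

Place the vectors as rows of a 2×2 matrix and reduce to echelon form.
The reduction yields 1 nonzero row, so the rank is 1.
Since rank 1 < 2, the set is linearly dependent.
Indeed 3w₁ + w₂ = 0.

linearly dependent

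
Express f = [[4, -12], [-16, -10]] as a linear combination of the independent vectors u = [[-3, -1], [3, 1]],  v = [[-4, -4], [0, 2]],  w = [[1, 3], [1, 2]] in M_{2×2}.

Work in coordinates with respect to the standard basis {E₁₁, E₁₂, E₂₁, E₂₂}.
Set up the augmented matrix [u | v | w | f] and row-reduce.
Row-reducing the augmented matrix gives the unique coefficients (c₁, c₂, c₃) = (-4, 1, -4).

f = -4u + v - 4w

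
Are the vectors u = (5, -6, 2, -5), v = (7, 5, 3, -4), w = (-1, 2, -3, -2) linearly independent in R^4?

linearly independent

Place the vectors as rows of a 3×4 matrix and reduce to echelon form.
The reduction yields 3 nonzero rows, so the rank is 3.
Since rank = 3 (the number of vectors), the set is linearly independent.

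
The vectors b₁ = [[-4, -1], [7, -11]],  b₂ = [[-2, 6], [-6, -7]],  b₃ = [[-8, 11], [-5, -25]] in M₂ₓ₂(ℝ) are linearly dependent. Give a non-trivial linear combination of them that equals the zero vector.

b₁ + 2b₂ - b₃ = 0

Write each element as a vector in ℝ⁴ using {E₁₁, E₁₂, E₂₁, E₂₂}.
Set up α₁b₁ + … + α₃b₃ = 0 and solve the homogeneous system.
A generator of the null space is (1, 2, -1).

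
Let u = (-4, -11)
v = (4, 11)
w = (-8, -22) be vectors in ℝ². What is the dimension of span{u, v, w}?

Form the matrix with u, v, w as columns and reduce.
Reduction leaves 1 leading entry, giving rank 1.
(With 3 elements in a 2-dimensional space the rank is at most 2.)

1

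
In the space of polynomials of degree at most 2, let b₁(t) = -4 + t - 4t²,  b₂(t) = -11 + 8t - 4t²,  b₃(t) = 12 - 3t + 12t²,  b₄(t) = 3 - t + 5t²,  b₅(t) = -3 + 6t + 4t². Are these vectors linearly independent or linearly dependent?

linearly dependent

Write each element as a coordinate vector in ℝ³ using {1, t, t²}.
There are 5 vectors in a 3-dimensional space, so they cannot be linearly independent.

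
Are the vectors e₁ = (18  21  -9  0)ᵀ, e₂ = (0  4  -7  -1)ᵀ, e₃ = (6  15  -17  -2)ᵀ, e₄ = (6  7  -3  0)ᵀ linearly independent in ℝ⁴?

One vector is a scalar multiple of another, so the set is dependent.

linearly dependent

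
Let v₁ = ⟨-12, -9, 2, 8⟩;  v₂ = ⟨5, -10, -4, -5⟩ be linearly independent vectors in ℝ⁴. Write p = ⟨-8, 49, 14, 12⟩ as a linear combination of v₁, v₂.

p = -v₁ - 4v₂

Since v₁, v₂ are independent, the coefficients expressing p are uniquely determined by a linear system.
The system has the unique solution (α₁, α₂) = (-1, -4).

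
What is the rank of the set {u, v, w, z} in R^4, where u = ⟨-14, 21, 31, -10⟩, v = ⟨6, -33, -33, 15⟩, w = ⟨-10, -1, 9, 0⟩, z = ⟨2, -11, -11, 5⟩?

2

Put the 4×4 matrix [u|v|w|z] into echelon form.
The echelon form has 2 nonzero rows, so the rank is 2.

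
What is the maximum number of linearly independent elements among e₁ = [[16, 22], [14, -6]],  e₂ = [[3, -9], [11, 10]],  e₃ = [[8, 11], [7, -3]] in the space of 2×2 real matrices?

Use coordinates relative to {E₁₁, E₁₂, E₂₁, E₂₂}.
Put the 4×3 matrix [e₁|e₂|e₃] into echelon form.
Reduction leaves 2 leading entries, giving rank 2.

2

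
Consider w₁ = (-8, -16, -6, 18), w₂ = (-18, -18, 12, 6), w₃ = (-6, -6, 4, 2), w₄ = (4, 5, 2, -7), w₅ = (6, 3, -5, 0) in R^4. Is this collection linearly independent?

There are 5 vectors in a 4-dimensional space, so they cannot be linearly independent.

linearly dependent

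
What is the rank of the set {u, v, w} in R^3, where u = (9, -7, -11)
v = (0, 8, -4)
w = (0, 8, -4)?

Put the 3×3 matrix [u|v|w] into echelon form.
The echelon form has 2 nonzero rows, so the rank is 2.

rank 2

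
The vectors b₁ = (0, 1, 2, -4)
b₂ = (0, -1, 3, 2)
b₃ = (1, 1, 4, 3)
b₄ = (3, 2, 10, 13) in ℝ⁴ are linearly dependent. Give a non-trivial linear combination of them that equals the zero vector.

Solve the homogeneous system with b₁, b₂, b₃, b₄ as columns by row-reducing the coefficient matrix.
A generator of the null space is (1, 0, -3, 1).

b₁ - 3b₃ + b₄ = 0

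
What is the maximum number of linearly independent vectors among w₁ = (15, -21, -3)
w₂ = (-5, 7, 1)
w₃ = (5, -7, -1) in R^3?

1

Apply Gaussian elimination to the matrix whose rows are w₁, w₂, w₃.
Exactly 1 pivot survives; hence the rank is 1.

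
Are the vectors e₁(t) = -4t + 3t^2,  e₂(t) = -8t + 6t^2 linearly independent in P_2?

Take coordinates with respect to the standard basis {1, t, t^2}.
Row-reduce the matrix whose columns are e₁, e₂.
The reduction yields 1 nonzero row, so the rank is 1.
Since rank 1 < 2, the set is linearly dependent.
Indeed 2e₁ - e₂ = 0.

linearly dependent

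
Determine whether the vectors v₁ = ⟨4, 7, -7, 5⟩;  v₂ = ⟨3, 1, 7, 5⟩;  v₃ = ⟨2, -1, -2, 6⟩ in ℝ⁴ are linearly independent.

Place the vectors as rows of a 3×4 matrix and reduce to echelon form.
The reduction yields 3 nonzero rows, so the rank is 3.
Since rank = 3 (the number of vectors), the set is linearly independent.

linearly independent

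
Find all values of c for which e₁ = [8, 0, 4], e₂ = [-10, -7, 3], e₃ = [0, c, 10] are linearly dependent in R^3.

Place the vectors as rows of a 3×3 matrix; dependence ⇔ determinant zero.
Expanding, det = -64*c - 560.
Setting this to zero gives c = -35/4.

c = -35/4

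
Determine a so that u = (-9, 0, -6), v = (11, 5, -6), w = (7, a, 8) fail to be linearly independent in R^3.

a = -5/4

Place the vectors as rows of a 3×3 matrix; dependence ⇔ determinant zero.
The determinant works out to -120*a - 150.
Setting this to zero gives a = -5/4.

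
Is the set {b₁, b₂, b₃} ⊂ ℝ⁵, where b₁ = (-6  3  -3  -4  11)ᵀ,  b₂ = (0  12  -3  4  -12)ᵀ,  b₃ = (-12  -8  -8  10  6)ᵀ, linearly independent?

linearly independent

Row-reduce the matrix whose columns are b₁, b₂, b₃.
The reduction yields 3 nonzero rows, so the rank is 3.
Since rank = 3 (the number of vectors), the set is linearly independent.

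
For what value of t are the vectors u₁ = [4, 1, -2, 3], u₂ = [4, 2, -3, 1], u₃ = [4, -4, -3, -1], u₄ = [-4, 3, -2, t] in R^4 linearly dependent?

t = -11

Place the vectors as rows of a 4×4 matrix; dependence ⇔ determinant zero.
The determinant works out to -24*t - 264.
Solving -24*t - 264 = 0 yields t = -11.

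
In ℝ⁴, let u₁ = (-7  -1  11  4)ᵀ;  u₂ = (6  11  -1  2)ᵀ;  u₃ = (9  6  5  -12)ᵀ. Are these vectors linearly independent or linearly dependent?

Place the vectors as rows of a 3×4 matrix and reduce to echelon form.
The reduction yields 3 nonzero rows, so the rank is 3.
Since rank = 3 (the number of vectors), the set is linearly independent.

linearly independent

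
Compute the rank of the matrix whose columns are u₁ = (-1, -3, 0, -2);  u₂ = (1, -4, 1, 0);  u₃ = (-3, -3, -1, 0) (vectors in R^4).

Put the 4×3 matrix [u₁|u₂|u₃] into echelon form.
The echelon form has 3 nonzero rows, so the rank is 3.

rank 3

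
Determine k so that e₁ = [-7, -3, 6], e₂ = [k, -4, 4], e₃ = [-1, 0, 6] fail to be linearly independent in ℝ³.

Place the vectors as rows of a 3×3 matrix; dependence ⇔ determinant zero.
Expanding, det = 18*k + 156.
Setting this to zero gives k = -26/3.

k = -26/3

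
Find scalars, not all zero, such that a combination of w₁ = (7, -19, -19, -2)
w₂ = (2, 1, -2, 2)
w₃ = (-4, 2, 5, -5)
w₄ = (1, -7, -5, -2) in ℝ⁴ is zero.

Solve the homogeneous system with w₁, w₂, w₃, w₄ as columns by row-reducing the coefficient matrix.
A generator of the null space is (1, -2, 0, -3).

w₁ - 2w₂ - 3w₄ = 0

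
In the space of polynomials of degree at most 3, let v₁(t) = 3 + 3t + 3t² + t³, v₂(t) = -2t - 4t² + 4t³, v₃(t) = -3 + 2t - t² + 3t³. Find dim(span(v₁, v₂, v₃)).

dim = 3

Pass to coordinate vectors with respect to the basis {1, t, …, t³}.
Apply Gaussian elimination to the matrix whose rows are v₁, v₂, v₃.
There are 3 pivot columns, so rank = 3.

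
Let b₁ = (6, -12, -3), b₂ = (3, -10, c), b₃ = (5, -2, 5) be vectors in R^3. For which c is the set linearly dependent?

Dependence holds iff the 3×3 matrix [b₁ b₂ b₃] is singular.
The determinant works out to -48*c - 252.
This vanishes exactly when c = -21/4.

c = -21/4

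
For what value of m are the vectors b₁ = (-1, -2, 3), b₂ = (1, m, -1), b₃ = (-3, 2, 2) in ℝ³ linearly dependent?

m = -2/7

Dependence holds iff the 3×3 matrix [b₁ b₂ b₃] is singular.
Expanding, det = 7*m + 2.
This vanishes exactly when m = -2/7.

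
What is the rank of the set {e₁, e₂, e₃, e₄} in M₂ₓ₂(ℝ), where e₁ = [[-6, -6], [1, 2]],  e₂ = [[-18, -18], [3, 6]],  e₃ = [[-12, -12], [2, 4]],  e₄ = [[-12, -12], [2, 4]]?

1

Pass to coordinate vectors with respect to the basis {E₁₁, E₁₂, E₂₁, E₂₂}.
Row-reduce the 4×4 matrix with these as rows.
There is 1 pivot column, so rank = 1.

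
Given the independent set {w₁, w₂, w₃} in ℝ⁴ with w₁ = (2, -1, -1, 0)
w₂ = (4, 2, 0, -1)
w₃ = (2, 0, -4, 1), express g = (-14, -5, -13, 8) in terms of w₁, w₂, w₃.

Write g = α₁w₁ + … + α₃w₃ and equate components.
Back-substitution yields (α₁, α₂, α₃) = (-3, -4, 4).

g = -3w₁ - 4w₂ + 4w₃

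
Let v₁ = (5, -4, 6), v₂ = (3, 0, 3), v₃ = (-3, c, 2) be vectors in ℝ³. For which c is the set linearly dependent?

c = -20

Dependence holds iff the 3×3 matrix [v₁ v₂ v₃] is singular.
The determinant works out to 3*c + 60.
Setting this to zero gives c = -20.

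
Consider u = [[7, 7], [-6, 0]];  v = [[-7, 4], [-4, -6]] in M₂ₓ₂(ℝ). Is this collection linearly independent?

Write each element as a coordinate vector in ℝ⁴ using {E₁₁, E₁₂, E₂₁, E₂₂}.
Place the vectors as rows of a 2×4 matrix and reduce to echelon form.
The reduction yields 2 nonzero rows, so the rank is 2.
Since rank = 2 (the number of vectors), the set is linearly independent.

linearly independent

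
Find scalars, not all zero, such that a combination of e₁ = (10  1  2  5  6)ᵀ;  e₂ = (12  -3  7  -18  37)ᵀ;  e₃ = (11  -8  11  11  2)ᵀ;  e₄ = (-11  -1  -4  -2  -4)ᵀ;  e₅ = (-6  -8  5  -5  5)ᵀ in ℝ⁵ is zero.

Write the vectors as columns of a matrix and find a nonzero vector in its null space.
One solution (up to scaling) is (3, -1, -2, -2, 3).

3e₁ - e₂ - 2e₃ - 2e₄ + 3e₅ = 0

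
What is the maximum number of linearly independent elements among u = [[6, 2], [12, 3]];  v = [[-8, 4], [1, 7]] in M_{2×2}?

Pass to coordinate vectors with respect to the basis {E₁₁, E₁₂, E₂₁, E₂₂}.
Put the 4×2 matrix [u|v] into echelon form.
Exactly 2 pivots survive; hence the rank is 2.

2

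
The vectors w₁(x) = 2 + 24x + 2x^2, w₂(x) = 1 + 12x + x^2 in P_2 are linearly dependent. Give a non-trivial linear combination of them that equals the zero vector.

w₁ - 2w₂ = 0

Pass to coordinate vectors relative to the basis {1, x, x^2}.
Solve the homogeneous system with w₁, w₂ as columns by row-reducing the coefficient matrix.
One solution (up to scaling) is (1, -2).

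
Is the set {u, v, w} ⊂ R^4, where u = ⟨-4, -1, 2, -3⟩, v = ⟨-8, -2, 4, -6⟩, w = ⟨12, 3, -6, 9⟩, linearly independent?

linearly dependent

Row-reduce the matrix whose columns are u, v, w.
The reduction yields 1 nonzero row, so the rank is 1.
Since rank 1 < 3, the set is linearly dependent.
Indeed 2u - v = 0.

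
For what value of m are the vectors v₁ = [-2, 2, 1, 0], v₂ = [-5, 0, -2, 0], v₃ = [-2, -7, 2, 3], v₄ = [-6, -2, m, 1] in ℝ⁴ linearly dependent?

The vectors are dependent exactly when the determinant of the matrix with rows v₁, v₂, v₃, v₄ vanishes.
Cofactor expansion gives det = -30*m - 35.
Solving -30*m - 35 = 0 yields m = -7/6.

m = -7/6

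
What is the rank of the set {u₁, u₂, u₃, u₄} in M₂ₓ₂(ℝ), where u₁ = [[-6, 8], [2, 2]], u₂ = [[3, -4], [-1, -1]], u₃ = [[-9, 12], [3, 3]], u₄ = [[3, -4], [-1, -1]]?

Pass to coordinate vectors with respect to the basis {E₁₁, E₁₂, E₂₁, E₂₂}.
Row-reduce the 4×4 matrix with these as rows.
The echelon form has 1 nonzero row, so the rank is 1.

rank 1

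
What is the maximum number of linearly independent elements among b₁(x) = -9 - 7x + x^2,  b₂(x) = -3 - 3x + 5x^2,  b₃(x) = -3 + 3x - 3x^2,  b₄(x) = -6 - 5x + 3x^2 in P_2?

Represent each element by its coordinate vector in ℝ³.
Form the matrix with b₁, b₂, b₃, b₄ as columns and reduce.
There are 3 pivot columns, so rank = 3.
(With 4 elements in a 3-dimensional space the rank is at most 3.)

3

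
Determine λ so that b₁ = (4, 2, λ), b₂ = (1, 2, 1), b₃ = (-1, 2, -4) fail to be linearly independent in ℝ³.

The set is linearly dependent precisely when det[b₁; b₂; b₃] = 0.
Expanding, det = 4*λ - 34.
Solving 4*λ - 34 = 0 yields λ = 17/2.

λ = 17/2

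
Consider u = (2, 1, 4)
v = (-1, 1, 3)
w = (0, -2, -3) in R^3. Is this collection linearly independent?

linearly independent

The matrix [u|v|w] has determinant 11.
A nonzero determinant means the columns are linearly independent.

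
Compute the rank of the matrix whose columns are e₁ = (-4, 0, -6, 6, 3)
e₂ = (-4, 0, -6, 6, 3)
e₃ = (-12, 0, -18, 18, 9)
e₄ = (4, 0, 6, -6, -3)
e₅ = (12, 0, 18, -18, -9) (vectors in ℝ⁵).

Row-reduce the 5×5 matrix with these as rows.
There is 1 pivot column, so rank = 1.

rank 1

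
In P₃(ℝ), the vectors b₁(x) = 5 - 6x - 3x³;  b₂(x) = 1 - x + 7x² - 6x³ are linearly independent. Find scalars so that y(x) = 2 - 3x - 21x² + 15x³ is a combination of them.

Identify each element with its coordinate vector in ℝ⁴ via {1, x, …, x³}.
Solve the system with b₁, b₂ as columns and y as the right-hand side.
Back-substitution yields (a₁, a₂) = (1, -3).

y = b₁ - 3b₂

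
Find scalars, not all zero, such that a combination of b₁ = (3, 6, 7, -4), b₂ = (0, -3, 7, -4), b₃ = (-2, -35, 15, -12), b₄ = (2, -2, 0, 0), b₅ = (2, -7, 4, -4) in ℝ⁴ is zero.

Row-reduce the matrix with b₁, b₂, b₃, b₄, b₅ as columns; the null space gives the coefficients.
The free variable yields coefficients (2, -3, 1, 0, -2) (any nonzero multiple also works).

2b₁ - 3b₂ + b₃ - 2b₅ = 0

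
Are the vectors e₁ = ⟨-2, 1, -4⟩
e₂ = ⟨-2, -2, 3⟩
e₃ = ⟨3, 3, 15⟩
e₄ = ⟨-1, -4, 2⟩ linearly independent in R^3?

There are 4 vectors in a 3-dimensional space, so they cannot be linearly independent.

linearly dependent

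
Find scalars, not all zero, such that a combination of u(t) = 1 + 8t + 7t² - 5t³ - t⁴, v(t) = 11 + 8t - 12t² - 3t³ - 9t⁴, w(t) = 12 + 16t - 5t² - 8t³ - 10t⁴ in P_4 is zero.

Take coordinates with respect to {1, t, …, t⁴}.
Row-reduce the matrix with u, v, w as columns; the null space gives the coefficients.
A generator of the null space is (1, 1, -1).

u + v - w = 0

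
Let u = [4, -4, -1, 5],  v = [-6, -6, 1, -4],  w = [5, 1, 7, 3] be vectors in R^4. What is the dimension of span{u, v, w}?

dim = 3

Put the 4×3 matrix [u|v|w] into echelon form.
Reduction leaves 3 leading entries, giving rank 3.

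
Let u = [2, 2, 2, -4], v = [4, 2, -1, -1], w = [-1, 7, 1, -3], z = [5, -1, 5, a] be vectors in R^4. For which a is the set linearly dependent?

a = -49/6

Place the vectors as rows of a 4×4 matrix; dependence ⇔ determinant zero.
The determinant works out to 72*a + 588.
This vanishes exactly when a = -49/6.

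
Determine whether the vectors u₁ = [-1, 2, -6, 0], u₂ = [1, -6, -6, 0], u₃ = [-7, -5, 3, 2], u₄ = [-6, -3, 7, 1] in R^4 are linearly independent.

linearly independent

The matrix [u₁|u₂|u₃|u₄] has determinant -296.
A nonzero determinant means the columns are linearly independent.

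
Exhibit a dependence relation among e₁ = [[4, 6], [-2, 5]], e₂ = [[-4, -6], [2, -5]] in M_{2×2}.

Write each element as a vector in ℝ⁴ using {E₁₁, E₁₂, E₂₁, E₂₂}.
Row-reduce the matrix with e₁, e₂ as columns; the null space gives the coefficients.
One solution (up to scaling) is (1, 1).

e₁ + e₂ = 0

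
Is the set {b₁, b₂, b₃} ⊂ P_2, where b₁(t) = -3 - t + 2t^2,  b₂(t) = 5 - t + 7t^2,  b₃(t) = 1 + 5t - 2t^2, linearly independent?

Take coordinates with respect to the standard basis {1, t, t^2}.
Place the vectors as rows of a 3×3 matrix and reduce to echelon form.
The reduction yields 3 nonzero rows, so the rank is 3.
Since rank = 3 (the number of vectors), the set is linearly independent.

linearly independent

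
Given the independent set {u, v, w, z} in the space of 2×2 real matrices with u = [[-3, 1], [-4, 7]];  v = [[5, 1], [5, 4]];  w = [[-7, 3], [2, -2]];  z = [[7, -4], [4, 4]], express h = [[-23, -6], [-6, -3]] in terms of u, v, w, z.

Take coordinate vectors relative to {E₁₁, E₁₂, E₂₁, E₂₂}.
Write h = α₁u + … + α₄z and equate components.
Back-substitution yields (α₁, …, α₄) = (1, -4, 3, 3).

h = u - 4v + 3w + 3z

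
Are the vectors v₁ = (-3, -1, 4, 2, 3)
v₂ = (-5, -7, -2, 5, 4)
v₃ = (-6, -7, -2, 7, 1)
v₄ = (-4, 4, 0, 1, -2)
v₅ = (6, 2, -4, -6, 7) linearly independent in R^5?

linearly independent

Row-reduce the matrix whose columns are v₁, v₂, v₃, v₄, v₅.
The reduction yields 5 nonzero rows, so the rank is 5.
Since rank = 5 (the number of vectors), the set is linearly independent.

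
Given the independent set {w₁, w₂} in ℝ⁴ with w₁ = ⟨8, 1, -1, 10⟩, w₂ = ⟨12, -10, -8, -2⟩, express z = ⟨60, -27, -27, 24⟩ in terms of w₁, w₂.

z = 3w₁ + 3w₂

Set up the augmented matrix [w₁ | w₂ | z] and row-reduce.
The system has the unique solution (a₁, a₂) = (3, 3).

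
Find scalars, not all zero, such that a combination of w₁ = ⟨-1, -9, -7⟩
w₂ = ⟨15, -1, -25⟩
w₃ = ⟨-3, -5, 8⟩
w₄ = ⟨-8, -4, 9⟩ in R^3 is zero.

Write the vectors as columns of a matrix and find a nonzero vector in its null space.
The free variable yields coefficients (1, -1, 0, -2) (any nonzero multiple also works).

w₁ - w₂ - 2w₄ = 0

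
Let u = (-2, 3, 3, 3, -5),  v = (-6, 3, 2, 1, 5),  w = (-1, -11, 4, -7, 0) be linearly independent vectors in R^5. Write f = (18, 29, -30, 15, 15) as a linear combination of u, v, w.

f = -4u - v - 4w

Set up the augmented matrix [u | v | w | f] and row-reduce.
Row-reducing the augmented matrix gives the unique coefficients (a₁, a₂, a₃) = (-4, -1, -4).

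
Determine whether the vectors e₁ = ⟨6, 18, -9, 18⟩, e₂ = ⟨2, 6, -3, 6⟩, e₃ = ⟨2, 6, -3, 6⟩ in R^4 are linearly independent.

Place the vectors as rows of a 3×4 matrix and reduce to echelon form.
The reduction yields 1 nonzero row, so the rank is 1.
Since rank 1 < 3, the set is linearly dependent.
Indeed e₁ - 3e₂ = 0.

linearly dependent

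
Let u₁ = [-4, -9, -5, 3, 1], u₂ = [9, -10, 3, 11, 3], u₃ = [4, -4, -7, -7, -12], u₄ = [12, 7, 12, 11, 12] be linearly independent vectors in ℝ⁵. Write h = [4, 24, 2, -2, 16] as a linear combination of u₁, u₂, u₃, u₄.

h = 4u₁ - 4u₂ + 2u₃ + 4u₄

Since u₁, u₂, u₃, u₄ are independent, the coefficients expressing h are uniquely determined by a linear system.
Back-substitution yields (c₁, …, c₄) = (4, -4, 2, 4).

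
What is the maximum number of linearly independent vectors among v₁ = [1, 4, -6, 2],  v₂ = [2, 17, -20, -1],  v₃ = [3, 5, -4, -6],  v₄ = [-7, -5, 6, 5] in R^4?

Apply Gaussian elimination to the matrix whose rows are v₁, v₂, v₃, v₄.
The echelon form has 3 nonzero rows, so the rank is 3.

3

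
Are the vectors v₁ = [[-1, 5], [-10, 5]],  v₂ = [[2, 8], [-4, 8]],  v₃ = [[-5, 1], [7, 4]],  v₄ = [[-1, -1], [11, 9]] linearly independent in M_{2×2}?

linearly independent

Take coordinates with respect to the standard basis {E₁₁, E₁₂, E₂₁, E₂₂}.
The matrix [v₁|v₂|v₃|v₄] has determinant -3798.
A nonzero determinant means the columns are linearly independent.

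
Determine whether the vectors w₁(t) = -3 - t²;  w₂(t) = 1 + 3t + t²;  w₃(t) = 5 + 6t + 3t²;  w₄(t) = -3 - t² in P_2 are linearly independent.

Write each element as a coordinate vector in ℝ³ using {1, t, t²}.
There are 4 vectors in a 3-dimensional space, so they cannot be linearly independent.

linearly dependent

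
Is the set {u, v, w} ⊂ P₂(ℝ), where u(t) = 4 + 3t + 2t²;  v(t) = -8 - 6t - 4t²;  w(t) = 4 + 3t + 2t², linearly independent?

Write each element as a coordinate vector in ℝ³ using {1, t, t²}.
Two of the vectors are equal, giving an immediate dependence.

linearly dependent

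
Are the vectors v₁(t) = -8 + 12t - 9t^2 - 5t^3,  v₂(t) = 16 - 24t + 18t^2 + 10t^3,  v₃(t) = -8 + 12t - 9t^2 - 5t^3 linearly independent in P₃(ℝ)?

linearly dependent

Take coordinates with respect to the standard basis {1, t, …, t^3}.
Place the vectors as rows of a 3×4 matrix and reduce to echelon form.
The reduction yields 1 nonzero row, so the rank is 1.
Since rank 1 < 3, the set is linearly dependent.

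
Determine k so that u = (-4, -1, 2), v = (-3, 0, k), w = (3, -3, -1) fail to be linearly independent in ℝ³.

Place the vectors as rows of a 3×3 matrix; dependence ⇔ determinant zero.
The determinant works out to 21 - 15*k.
Solving 21 - 15*k = 0 yields k = 7/5.

k = 7/5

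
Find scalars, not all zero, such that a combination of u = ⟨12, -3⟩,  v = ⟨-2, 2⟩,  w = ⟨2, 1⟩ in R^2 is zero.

u + 3v - 3w = 0

Solve the homogeneous system with u, v, w as columns by row-reducing the coefficient matrix.
One solution (up to scaling) is (1, 3, -3).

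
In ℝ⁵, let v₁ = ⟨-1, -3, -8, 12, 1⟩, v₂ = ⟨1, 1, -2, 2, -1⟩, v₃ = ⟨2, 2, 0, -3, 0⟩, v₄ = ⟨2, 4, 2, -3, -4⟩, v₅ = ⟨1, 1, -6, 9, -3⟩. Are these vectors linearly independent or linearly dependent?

Place the vectors as rows of a 5×5 matrix and reduce to echelon form.
The reduction yields 3 nonzero rows, so the rank is 3.
Since rank 3 < 5, the set is linearly dependent.

linearly dependent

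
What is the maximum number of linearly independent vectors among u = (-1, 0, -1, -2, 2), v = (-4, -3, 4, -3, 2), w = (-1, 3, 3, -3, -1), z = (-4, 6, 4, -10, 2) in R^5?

Apply Gaussian elimination to the matrix whose rows are u, v, w, z.
The echelon form has 3 nonzero rows, so the rank is 3.

3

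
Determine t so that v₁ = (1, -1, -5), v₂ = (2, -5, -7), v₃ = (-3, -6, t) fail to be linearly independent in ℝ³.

t = 24

Dependence holds iff the 3×3 matrix [v₁ v₂ v₃] is singular.
The determinant works out to 72 - 3*t.
This vanishes exactly when t = 24.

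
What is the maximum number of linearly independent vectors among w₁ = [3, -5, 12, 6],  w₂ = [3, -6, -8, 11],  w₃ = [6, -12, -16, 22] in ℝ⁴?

Form the matrix with w₁, w₂, w₃ as columns and reduce.
Reduction leaves 2 leading entries, giving rank 2.

2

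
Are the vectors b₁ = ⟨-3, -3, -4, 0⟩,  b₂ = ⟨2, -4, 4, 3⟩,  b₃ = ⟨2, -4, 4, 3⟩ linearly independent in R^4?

Two of the vectors are equal, giving an immediate dependence.

linearly dependent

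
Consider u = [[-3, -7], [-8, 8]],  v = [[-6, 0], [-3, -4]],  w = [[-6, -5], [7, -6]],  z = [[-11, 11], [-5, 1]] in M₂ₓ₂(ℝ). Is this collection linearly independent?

Write each element as a coordinate vector in ℝ⁴ using {E₁₁, E₁₂, E₂₁, E₂₂}.
The matrix [u|v|w|z] has determinant -11059.
A nonzero determinant means the columns are linearly independent.

linearly independent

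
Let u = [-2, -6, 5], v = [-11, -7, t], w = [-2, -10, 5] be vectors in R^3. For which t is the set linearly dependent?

t = 55/2

The set is linearly dependent precisely when det[u; v; w] = 0.
Cofactor expansion gives det = 220 - 8*t.
Solving 220 - 8*t = 0 yields t = 55/2.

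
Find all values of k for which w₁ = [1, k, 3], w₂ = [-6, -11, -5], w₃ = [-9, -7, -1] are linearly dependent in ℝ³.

k = 5

The set is linearly dependent precisely when det[w₁; w₂; w₃] = 0.
Expanding, det = 39*k - 195.
Setting this to zero gives k = 5.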